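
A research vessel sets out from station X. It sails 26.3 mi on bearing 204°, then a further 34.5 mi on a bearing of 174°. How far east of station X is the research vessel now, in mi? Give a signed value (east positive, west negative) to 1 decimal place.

Leg 1 (204°, 26.3 mi): east 26.3 sin 204° = -10.70, north 26.3 cos 204° = -24.03
Leg 2 (174°, 34.5 mi): east 34.5 sin 174° = 3.61, north 34.5 cos 174° = -34.31
Net east component: -7.09 mi.

-7.1 mi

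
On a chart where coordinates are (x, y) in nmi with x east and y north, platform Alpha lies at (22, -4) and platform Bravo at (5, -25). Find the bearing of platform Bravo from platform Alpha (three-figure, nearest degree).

Δeast = 5 − 22 = -17.00; Δnorth = -25 − -4 = -21.00.
Bearing = atan2(Δeast, Δnorth) mod 360° = 218.99° ≈ 219°.

219°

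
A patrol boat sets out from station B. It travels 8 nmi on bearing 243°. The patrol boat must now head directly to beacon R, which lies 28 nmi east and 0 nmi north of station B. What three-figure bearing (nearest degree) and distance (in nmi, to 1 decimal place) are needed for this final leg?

Leg 1 (243°, 8 nmi): east 8 sin 243° = -7.13, north 8 cos 243° = -3.63
Current position: (-7.13, -3.63). Target: (28, 0). Remaining: Δeast = 35.13, Δnorth = 3.63.
Bearing = atan2(35.13, 3.63) mod 360° = 84.10°; distance = √((35.13)² + (3.63)²) = 35.315 nmi.

084°, 35.3 nmi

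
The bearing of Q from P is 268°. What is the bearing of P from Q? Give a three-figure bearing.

088°

Back-bearing = 268° − 180° = 088°.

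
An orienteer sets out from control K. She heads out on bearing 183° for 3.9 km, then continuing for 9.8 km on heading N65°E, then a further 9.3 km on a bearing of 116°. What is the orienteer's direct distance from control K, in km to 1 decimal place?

Leg 1 (183°, 3.9 km): east 3.9 sin 183° = -0.20, north 3.9 cos 183° = -3.89
Leg 2 (N65°E, 9.8 km): east 9.8 sin 65° = 8.88, north 9.8 cos 65° = 4.14
Leg 3 (116°, 9.3 km): east 9.3 sin 116° = 8.36, north 9.3 cos 116° = -4.08
Net: 17.04 east, -3.83 north. Distance = √((17.04)² + (-3.83)²) = 17.462 km.

17.5 km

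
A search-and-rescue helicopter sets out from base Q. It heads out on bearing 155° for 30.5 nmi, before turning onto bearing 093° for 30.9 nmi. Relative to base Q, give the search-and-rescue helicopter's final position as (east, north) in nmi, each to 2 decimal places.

(43.75, -29.26)

Leg 1 (155°, 30.5 nmi): east 30.5 sin 155° = 12.89, north 30.5 cos 155° = -27.64
Leg 2 (093°, 30.9 nmi): east 30.9 sin 93° = 30.86, north 30.9 cos 93° = -1.62
Summing: 43.75 nmi east, -29.26 nmi north → (43.75, -29.26).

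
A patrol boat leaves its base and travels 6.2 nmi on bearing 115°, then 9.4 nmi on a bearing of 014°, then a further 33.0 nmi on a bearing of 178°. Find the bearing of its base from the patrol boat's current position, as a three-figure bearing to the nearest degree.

341°

Leg 1 (115°, 6.2 nmi): east 6.2 sin 115° = 5.62, north 6.2 cos 115° = -2.62
Leg 2 (014°, 9.4 nmi): east 9.4 sin 14° = 2.27, north 9.4 cos 14° = 9.12
Leg 3 (178°, 33.0 nmi): east 33.0 sin 178° = 1.15, north 33.0 cos 178° = -32.98
Net displacement: 9.04 east, -26.48 north. Direction back to start is (-9.04, 26.48): bearing = atan2(-9.04, 26.48) mod 360° = 341.14° ≈ 341°.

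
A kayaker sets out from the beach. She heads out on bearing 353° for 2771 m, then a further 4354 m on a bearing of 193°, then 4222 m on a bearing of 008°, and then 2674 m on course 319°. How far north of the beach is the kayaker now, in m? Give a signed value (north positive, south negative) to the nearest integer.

Leg 1 (353°, 2771 m): east 2771 sin 353° = -337.70, north 2771 cos 353° = 2750.35
Leg 2 (193°, 4354 m): east 4354 sin 193° = -979.44, north 4354 cos 193° = -4242.41
Leg 3 (008°, 4222 m): east 4222 sin 8° = 587.59, north 4222 cos 8° = 4180.91
Leg 4 (319°, 2674 m): east 2674 sin 319° = -1754.30, north 2674 cos 319° = 2018.09
Net north component: 4706.94 m.

4707 m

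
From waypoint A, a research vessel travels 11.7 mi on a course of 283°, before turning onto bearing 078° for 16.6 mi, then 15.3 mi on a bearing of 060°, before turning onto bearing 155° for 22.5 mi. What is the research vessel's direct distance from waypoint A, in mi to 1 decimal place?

Leg 1 (283°, 11.7 mi): east 11.7 sin 283° = -11.40, north 11.7 cos 283° = 2.63
Leg 2 (078°, 16.6 mi): east 16.6 sin 78° = 16.24, north 16.6 cos 78° = 3.45
Leg 3 (060°, 15.3 mi): east 15.3 sin 60° = 13.25, north 15.3 cos 60° = 7.65
Leg 4 (155°, 22.5 mi): east 22.5 sin 155° = 9.51, north 22.5 cos 155° = -20.39
Net: 27.60 east, -6.66 north. Distance = √((27.60)² + (-6.66)²) = 28.388 mi.

28.4 mi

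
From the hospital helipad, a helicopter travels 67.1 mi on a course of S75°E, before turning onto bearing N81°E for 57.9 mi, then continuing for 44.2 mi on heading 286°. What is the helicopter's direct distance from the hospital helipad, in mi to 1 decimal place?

Leg 1 (S75°E, 67.1 mi): east 67.1 sin 105° = 64.81, north 67.1 cos 105° = -17.37
Leg 2 (N81°E, 57.9 mi): east 57.9 sin 81° = 57.19, north 57.9 cos 81° = 9.06
Leg 3 (286°, 44.2 mi): east 44.2 sin 286° = -42.49, north 44.2 cos 286° = 12.18
Net: 79.51 east, 3.87 north. Distance = √((79.51)² + (3.87)²) = 79.607 mi.

79.6 mi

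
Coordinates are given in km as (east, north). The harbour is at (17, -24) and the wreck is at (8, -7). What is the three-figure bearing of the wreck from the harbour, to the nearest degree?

Δeast = 8 − 17 = -9.00; Δnorth = -7 − -24 = 17.00.
Bearing = atan2(Δeast, Δnorth) mod 360° = 332.10° ≈ 332°.

332°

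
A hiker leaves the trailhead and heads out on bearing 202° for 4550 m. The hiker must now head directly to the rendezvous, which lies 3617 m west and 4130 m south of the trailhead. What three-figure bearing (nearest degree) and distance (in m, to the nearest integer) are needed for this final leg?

Leg 1 (202°, 4550 m): east 4550 sin 202° = -1704.46, north 4550 cos 202° = -4218.69
Current position: (-1704.46, -4218.69). Target: (-3617, -4130). Remaining: Δeast = -1912.54, Δnorth = 88.69.
Bearing = atan2(-1912.54, 88.69) mod 360° = 272.65°; distance = √((-1912.54)² + (88.69)²) = 1914.595 m.

273°, 1915 m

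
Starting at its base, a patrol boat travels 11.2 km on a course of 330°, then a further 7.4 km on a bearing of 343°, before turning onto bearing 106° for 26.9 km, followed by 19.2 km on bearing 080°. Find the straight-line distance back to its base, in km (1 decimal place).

39.1 km

Leg 1 (330°, 11.2 km): east 11.2 sin 330° = -5.60, north 11.2 cos 330° = 9.70
Leg 2 (343°, 7.4 km): east 7.4 sin 343° = -2.16, north 7.4 cos 343° = 7.08
Leg 3 (106°, 26.9 km): east 26.9 sin 106° = 25.86, north 26.9 cos 106° = -7.41
Leg 4 (080°, 19.2 km): east 19.2 sin 80° = 18.91, north 19.2 cos 80° = 3.33
Net: 37.00 east, 12.70 north. Distance = √((37.00)² + (12.70)²) = 39.120 km.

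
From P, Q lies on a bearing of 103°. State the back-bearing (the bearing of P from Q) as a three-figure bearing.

283°

Back-bearing = 103° + 180° = 283°.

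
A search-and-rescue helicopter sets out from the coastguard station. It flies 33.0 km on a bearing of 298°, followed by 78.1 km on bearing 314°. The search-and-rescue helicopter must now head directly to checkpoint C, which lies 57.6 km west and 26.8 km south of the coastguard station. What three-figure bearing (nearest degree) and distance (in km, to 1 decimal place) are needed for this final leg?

Leg 1 (298°, 33.0 km): east 33.0 sin 298° = -29.14, north 33.0 cos 298° = 15.49
Leg 2 (314°, 78.1 km): east 78.1 sin 314° = -56.18, north 78.1 cos 314° = 54.25
Current position: (-85.32, 69.75). Target: (-57.6, -26.8). Remaining: Δeast = 27.72, Δnorth = -96.55.
Bearing = atan2(27.72, -96.55) mod 360° = 163.98°; distance = √((27.72)² + (-96.55)²) = 100.445 km.

164°, 100.4 km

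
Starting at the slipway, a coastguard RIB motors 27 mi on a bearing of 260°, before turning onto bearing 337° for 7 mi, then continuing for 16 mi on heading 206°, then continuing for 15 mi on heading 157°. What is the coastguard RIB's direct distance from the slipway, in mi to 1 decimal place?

40.3 mi

Leg 1 (260°, 27 mi): east 27 sin 260° = -26.59, north 27 cos 260° = -4.69
Leg 2 (337°, 7 mi): east 7 sin 337° = -2.74, north 7 cos 337° = 6.44
Leg 3 (206°, 16 mi): east 16 sin 206° = -7.01, north 16 cos 206° = -14.38
Leg 4 (157°, 15 mi): east 15 sin 157° = 5.86, north 15 cos 157° = -13.81
Net: -30.48 east, -26.43 north. Distance = √((-30.48)² + (-26.43)²) = 40.344 mi.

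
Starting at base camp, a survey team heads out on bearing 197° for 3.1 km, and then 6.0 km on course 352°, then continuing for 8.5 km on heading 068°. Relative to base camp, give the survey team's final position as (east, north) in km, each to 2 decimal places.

(6.14, 6.16)

Leg 1 (197°, 3.1 km): east 3.1 sin 197° = -0.91, north 3.1 cos 197° = -2.96
Leg 2 (352°, 6.0 km): east 6.0 sin 352° = -0.84, north 6.0 cos 352° = 5.94
Leg 3 (068°, 8.5 km): east 8.5 sin 68° = 7.88, north 8.5 cos 68° = 3.18
Summing: 6.14 km east, 6.16 km north → (6.14, 6.16).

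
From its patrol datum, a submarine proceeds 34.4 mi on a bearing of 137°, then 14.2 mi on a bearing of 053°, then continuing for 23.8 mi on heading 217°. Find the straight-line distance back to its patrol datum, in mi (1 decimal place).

41.1 mi

Leg 1 (137°, 34.4 mi): east 34.4 sin 137° = 23.46, north 34.4 cos 137° = -25.16
Leg 2 (053°, 14.2 mi): east 14.2 sin 53° = 11.34, north 14.2 cos 53° = 8.55
Leg 3 (217°, 23.8 mi): east 23.8 sin 217° = -14.32, north 23.8 cos 217° = -19.01
Net: 20.48 east, -35.62 north. Distance = √((20.48)² + (-35.62)²) = 41.087 mi.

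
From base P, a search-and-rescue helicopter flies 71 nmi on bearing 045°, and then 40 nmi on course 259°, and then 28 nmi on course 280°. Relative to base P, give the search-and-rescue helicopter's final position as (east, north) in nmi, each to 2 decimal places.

(-16.64, 47.43)

Leg 1 (045°, 71 nmi): east 71 sin 45° = 50.20, north 71 cos 45° = 50.20
Leg 2 (259°, 40 nmi): east 40 sin 259° = -39.27, north 40 cos 259° = -7.63
Leg 3 (280°, 28 nmi): east 28 sin 280° = -27.57, north 28 cos 280° = 4.86
Summing: -16.64 nmi east, 47.43 nmi north → (-16.64, 47.43).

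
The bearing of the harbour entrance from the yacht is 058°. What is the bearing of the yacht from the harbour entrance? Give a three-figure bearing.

Back-bearing = 058° + 180° = 238°.

238°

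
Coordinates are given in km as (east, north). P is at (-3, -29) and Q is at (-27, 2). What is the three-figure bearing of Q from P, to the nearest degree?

322°

Δeast = -27 − -3 = -24.00; Δnorth = 2 − -29 = 31.00.
Bearing = atan2(Δeast, Δnorth) mod 360° = 322.25° ≈ 322°.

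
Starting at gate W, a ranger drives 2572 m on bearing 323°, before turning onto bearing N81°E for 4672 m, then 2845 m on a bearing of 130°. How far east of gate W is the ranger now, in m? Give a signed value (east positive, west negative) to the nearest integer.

5246 m

Leg 1 (323°, 2572 m): east 2572 sin 323° = -1547.87, north 2572 cos 323° = 2054.09
Leg 2 (N81°E, 4672 m): east 4672 sin 81° = 4614.48, north 4672 cos 81° = 730.86
Leg 3 (130°, 2845 m): east 2845 sin 130° = 2179.40, north 2845 cos 130° = -1828.73
Net east component: 5246.01 m.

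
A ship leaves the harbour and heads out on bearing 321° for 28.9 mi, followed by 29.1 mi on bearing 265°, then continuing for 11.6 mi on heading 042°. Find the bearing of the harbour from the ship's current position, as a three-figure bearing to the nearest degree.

Leg 1 (321°, 28.9 mi): east 28.9 sin 321° = -18.19, north 28.9 cos 321° = 22.46
Leg 2 (265°, 29.1 mi): east 29.1 sin 265° = -28.99, north 29.1 cos 265° = -2.54
Leg 3 (042°, 11.6 mi): east 11.6 sin 42° = 7.76, north 11.6 cos 42° = 8.62
Net displacement: -39.41 east, 28.54 north. Direction back to start is (39.41, -28.54): bearing = atan2(39.41, -28.54) mod 360° = 125.91° ≈ 126°.

126°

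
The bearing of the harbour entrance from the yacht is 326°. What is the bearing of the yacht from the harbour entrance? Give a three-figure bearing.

Back-bearing = 326° − 180° = 146°.

146°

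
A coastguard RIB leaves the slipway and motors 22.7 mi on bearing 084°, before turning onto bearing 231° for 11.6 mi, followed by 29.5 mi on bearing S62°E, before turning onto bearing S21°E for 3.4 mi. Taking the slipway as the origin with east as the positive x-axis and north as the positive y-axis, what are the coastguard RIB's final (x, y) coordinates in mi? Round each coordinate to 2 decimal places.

Leg 1 (084°, 22.7 mi): east 22.7 sin 84° = 22.58, north 22.7 cos 84° = 2.37
Leg 2 (231°, 11.6 mi): east 11.6 sin 231° = -9.01, north 11.6 cos 231° = -7.30
Leg 3 (S62°E, 29.5 mi): east 29.5 sin 118° = 26.05, north 29.5 cos 118° = -13.85
Leg 4 (S21°E, 3.4 mi): east 3.4 sin 159° = 1.22, north 3.4 cos 159° = -3.17
Summing: 40.83 mi east, -21.95 mi north → (40.83, -21.95).

(40.83, -21.95)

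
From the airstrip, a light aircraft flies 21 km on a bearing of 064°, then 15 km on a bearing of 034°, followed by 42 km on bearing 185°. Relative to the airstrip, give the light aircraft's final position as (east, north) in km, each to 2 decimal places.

(23.60, -20.20)

Leg 1 (064°, 21 km): east 21 sin 64° = 18.87, north 21 cos 64° = 9.21
Leg 2 (034°, 15 km): east 15 sin 34° = 8.39, north 15 cos 34° = 12.44
Leg 3 (185°, 42 km): east 42 sin 185° = -3.66, north 42 cos 185° = -41.84
Summing: 23.60 km east, -20.20 km north → (23.60, -20.20).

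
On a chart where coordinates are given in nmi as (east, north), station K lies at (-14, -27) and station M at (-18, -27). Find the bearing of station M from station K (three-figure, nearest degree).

Δeast = -18 − -14 = -4.00; Δnorth = -27 − -27 = 0.00.
Bearing = atan2(Δeast, Δnorth) mod 360° = 270.00° ≈ 270°.

270°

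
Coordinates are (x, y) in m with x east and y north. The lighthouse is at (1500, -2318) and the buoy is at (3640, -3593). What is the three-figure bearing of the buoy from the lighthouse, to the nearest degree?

Δeast = 3640 − 1500 = 2140.00; Δnorth = -3593 − -2318 = -1275.00.
Bearing = atan2(Δeast, Δnorth) mod 360° = 120.79° ≈ 121°.

121°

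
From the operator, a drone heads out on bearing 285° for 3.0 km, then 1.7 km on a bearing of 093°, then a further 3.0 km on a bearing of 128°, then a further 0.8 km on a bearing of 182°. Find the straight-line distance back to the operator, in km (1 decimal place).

2.3 km

Leg 1 (285°, 3.0 km): east 3.0 sin 285° = -2.90, north 3.0 cos 285° = 0.78
Leg 2 (093°, 1.7 km): east 1.7 sin 93° = 1.70, north 1.7 cos 93° = -0.09
Leg 3 (128°, 3.0 km): east 3.0 sin 128° = 2.36, north 3.0 cos 128° = -1.85
Leg 4 (182°, 0.8 km): east 0.8 sin 182° = -0.03, north 0.8 cos 182° = -0.80
Net: 1.14 east, -1.96 north. Distance = √((1.14)² + (-1.96)²) = 2.265 km.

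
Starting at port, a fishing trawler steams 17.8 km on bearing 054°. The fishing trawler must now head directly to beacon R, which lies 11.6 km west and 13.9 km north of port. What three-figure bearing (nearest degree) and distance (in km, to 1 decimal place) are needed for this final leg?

278°, 26.2 km

Leg 1 (054°, 17.8 km): east 17.8 sin 54° = 14.40, north 17.8 cos 54° = 10.46
Current position: (14.40, 10.46). Target: (-11.6, 13.9). Remaining: Δeast = -26.00, Δnorth = 3.44.
Bearing = atan2(-26.00, 3.44) mod 360° = 277.53°; distance = √((-26.00)² + (3.44)²) = 26.227 km.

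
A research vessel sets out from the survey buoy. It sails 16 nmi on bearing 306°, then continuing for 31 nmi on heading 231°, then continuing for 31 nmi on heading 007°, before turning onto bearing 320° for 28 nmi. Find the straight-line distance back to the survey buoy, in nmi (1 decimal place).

66.3 nmi

Leg 1 (306°, 16 nmi): east 16 sin 306° = -12.94, north 16 cos 306° = 9.40
Leg 2 (231°, 31 nmi): east 31 sin 231° = -24.09, north 31 cos 231° = -19.51
Leg 3 (007°, 31 nmi): east 31 sin 7° = 3.78, north 31 cos 7° = 30.77
Leg 4 (320°, 28 nmi): east 28 sin 320° = -18.00, north 28 cos 320° = 21.45
Net: -51.26 east, 42.11 north. Distance = √((-51.26)² + (42.11)²) = 66.338 nmi.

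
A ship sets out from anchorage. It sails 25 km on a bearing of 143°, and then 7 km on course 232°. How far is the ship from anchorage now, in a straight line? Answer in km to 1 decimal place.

26.1 km

Leg 1 (143°, 25 km): east 25 sin 143° = 15.05, north 25 cos 143° = -19.97
Leg 2 (232°, 7 km): east 7 sin 232° = -5.52, north 7 cos 232° = -4.31
Net: 9.53 east, -24.28 north. Distance = √((9.53)² + (-24.28)²) = 26.079 km.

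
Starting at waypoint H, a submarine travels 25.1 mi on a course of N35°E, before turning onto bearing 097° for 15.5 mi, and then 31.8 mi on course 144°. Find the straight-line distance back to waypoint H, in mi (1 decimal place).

Leg 1 (N35°E, 25.1 mi): east 25.1 sin 35° = 14.40, north 25.1 cos 35° = 20.56
Leg 2 (097°, 15.5 mi): east 15.5 sin 97° = 15.38, north 15.5 cos 97° = -1.89
Leg 3 (144°, 31.8 mi): east 31.8 sin 144° = 18.69, north 31.8 cos 144° = -25.73
Net: 48.47 east, -7.05 north. Distance = √((48.47)² + (-7.05)²) = 48.984 mi.

49.0 mi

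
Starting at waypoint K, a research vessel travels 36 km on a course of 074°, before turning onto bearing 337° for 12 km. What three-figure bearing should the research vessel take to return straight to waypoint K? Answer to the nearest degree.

235°

Leg 1 (074°, 36 km): east 36 sin 74° = 34.61, north 36 cos 74° = 9.92
Leg 2 (337°, 12 km): east 12 sin 337° = -4.69, north 12 cos 337° = 11.05
Net displacement: 29.92 east, 20.97 north. Direction back to start is (-29.92, -20.97): bearing = atan2(-29.92, -20.97) mod 360° = 234.97° ≈ 235°.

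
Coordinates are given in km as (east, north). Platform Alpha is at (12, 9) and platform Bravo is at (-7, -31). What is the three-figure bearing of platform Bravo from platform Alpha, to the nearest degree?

205°

Δeast = -7 − 12 = -19.00; Δnorth = -31 − 9 = -40.00.
Bearing = atan2(Δeast, Δnorth) mod 360° = 205.41° ≈ 205°.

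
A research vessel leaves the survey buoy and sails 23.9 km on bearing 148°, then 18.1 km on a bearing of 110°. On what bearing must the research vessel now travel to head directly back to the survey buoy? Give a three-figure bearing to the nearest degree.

Leg 1 (148°, 23.9 km): east 23.9 sin 148° = 12.67, north 23.9 cos 148° = -20.27
Leg 2 (110°, 18.1 km): east 18.1 sin 110° = 17.01, north 18.1 cos 110° = -6.19
Net displacement: 29.67 east, -26.46 north. Direction back to start is (-29.67, 26.46): bearing = atan2(-29.67, 26.46) mod 360° = 311.72° ≈ 312°.

312°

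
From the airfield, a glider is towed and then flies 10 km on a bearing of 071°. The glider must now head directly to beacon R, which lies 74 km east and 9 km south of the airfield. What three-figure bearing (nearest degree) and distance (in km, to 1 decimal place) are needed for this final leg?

Leg 1 (071°, 10 km): east 10 sin 71° = 9.46, north 10 cos 71° = 3.26
Current position: (9.46, 3.26). Target: (74, -9). Remaining: Δeast = 64.54, Δnorth = -12.26.
Bearing = atan2(64.54, -12.26) mod 360° = 100.75°; distance = √((64.54)² + (-12.26)²) = 65.698 km.

101°, 65.7 km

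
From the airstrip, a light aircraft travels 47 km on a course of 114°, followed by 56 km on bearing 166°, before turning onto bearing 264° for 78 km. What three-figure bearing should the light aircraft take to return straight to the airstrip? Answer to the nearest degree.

Leg 1 (114°, 47 km): east 47 sin 114° = 42.94, north 47 cos 114° = -19.12
Leg 2 (166°, 56 km): east 56 sin 166° = 13.55, north 56 cos 166° = -54.34
Leg 3 (264°, 78 km): east 78 sin 264° = -77.57, north 78 cos 264° = -8.15
Net displacement: -21.09 east, -81.61 north. Direction back to start is (21.09, 81.61): bearing = atan2(21.09, 81.61) mod 360° = 14.49° ≈ 014°.

014°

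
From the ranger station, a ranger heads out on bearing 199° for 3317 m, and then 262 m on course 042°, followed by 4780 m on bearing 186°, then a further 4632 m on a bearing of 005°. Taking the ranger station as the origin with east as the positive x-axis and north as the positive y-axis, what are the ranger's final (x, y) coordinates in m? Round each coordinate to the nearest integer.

(-1001, -3081)

Leg 1 (199°, 3317 m): east 3317 sin 199° = -1079.91, north 3317 cos 199° = -3136.29
Leg 2 (042°, 262 m): east 262 sin 42° = 175.31, north 262 cos 42° = 194.70
Leg 3 (186°, 4780 m): east 4780 sin 186° = -499.65, north 4780 cos 186° = -4753.81
Leg 4 (005°, 4632 m): east 4632 sin 5° = 403.71, north 4632 cos 5° = 4614.37
Summing: -1000.54 m east, -3081.02 m north → (-1001, -3081).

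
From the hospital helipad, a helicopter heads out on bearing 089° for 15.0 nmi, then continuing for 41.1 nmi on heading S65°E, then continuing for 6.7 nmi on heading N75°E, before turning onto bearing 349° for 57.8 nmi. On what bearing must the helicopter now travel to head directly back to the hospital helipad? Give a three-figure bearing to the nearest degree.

Leg 1 (089°, 15.0 nmi): east 15.0 sin 89° = 15.00, north 15.0 cos 89° = 0.26
Leg 2 (S65°E, 41.1 nmi): east 41.1 sin 115° = 37.25, north 41.1 cos 115° = -17.37
Leg 3 (N75°E, 6.7 nmi): east 6.7 sin 75° = 6.47, north 6.7 cos 75° = 1.73
Leg 4 (349°, 57.8 nmi): east 57.8 sin 349° = -11.03, north 57.8 cos 349° = 56.74
Net displacement: 47.69 east, 41.36 north. Direction back to start is (-47.69, -41.36): bearing = atan2(-47.69, -41.36) mod 360° = 229.06° ≈ 229°.

229°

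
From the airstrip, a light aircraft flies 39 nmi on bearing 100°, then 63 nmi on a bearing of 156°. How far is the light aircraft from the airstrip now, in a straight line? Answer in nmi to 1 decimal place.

90.8 nmi

Leg 1 (100°, 39 nmi): east 39 sin 100° = 38.41, north 39 cos 100° = -6.77
Leg 2 (156°, 63 nmi): east 63 sin 156° = 25.62, north 63 cos 156° = -57.55
Net: 64.03 east, -64.33 north. Distance = √((64.03)² + (-64.33)²) = 90.763 nmi.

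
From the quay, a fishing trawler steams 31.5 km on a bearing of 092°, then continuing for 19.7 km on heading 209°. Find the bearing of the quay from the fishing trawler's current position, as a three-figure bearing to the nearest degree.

Leg 1 (092°, 31.5 km): east 31.5 sin 92° = 31.48, north 31.5 cos 92° = -1.10
Leg 2 (209°, 19.7 km): east 19.7 sin 209° = -9.55, north 19.7 cos 209° = -17.23
Net displacement: 21.93 east, -18.33 north. Direction back to start is (-21.93, 18.33): bearing = atan2(-21.93, 18.33) mod 360° = 309.89° ≈ 310°.

310°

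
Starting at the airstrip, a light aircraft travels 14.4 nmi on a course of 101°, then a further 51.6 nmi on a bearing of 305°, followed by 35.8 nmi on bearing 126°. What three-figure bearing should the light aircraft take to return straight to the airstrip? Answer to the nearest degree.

Leg 1 (101°, 14.4 nmi): east 14.4 sin 101° = 14.14, north 14.4 cos 101° = -2.75
Leg 2 (305°, 51.6 nmi): east 51.6 sin 305° = -42.27, north 51.6 cos 305° = 29.60
Leg 3 (126°, 35.8 nmi): east 35.8 sin 126° = 28.96, north 35.8 cos 126° = -21.04
Net displacement: 0.83 east, 5.81 north. Direction back to start is (-0.83, -5.81): bearing = atan2(-0.83, -5.81) mod 360° = 188.14° ≈ 188°.

188°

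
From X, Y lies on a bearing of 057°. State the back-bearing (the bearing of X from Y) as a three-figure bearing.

Back-bearing = 057° + 180° = 237°.

237°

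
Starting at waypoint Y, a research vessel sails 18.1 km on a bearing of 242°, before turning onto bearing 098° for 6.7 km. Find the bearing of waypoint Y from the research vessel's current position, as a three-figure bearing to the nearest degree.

045°

Leg 1 (242°, 18.1 km): east 18.1 sin 242° = -15.98, north 18.1 cos 242° = -8.50
Leg 2 (098°, 6.7 km): east 6.7 sin 98° = 6.63, north 6.7 cos 98° = -0.93
Net displacement: -9.35 east, -9.43 north. Direction back to start is (9.35, 9.43): bearing = atan2(9.35, 9.43) mod 360° = 44.75° ≈ 045°.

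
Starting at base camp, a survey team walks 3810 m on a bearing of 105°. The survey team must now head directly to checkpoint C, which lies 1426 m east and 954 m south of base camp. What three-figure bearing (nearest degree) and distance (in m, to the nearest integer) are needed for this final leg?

271°, 2254 m

Leg 1 (105°, 3810 m): east 3810 sin 105° = 3680.18, north 3810 cos 105° = -986.10
Current position: (3680.18, -986.10). Target: (1426, -954). Remaining: Δeast = -2254.18, Δnorth = 32.10.
Bearing = atan2(-2254.18, 32.10) mod 360° = 270.82°; distance = √((-2254.18)² + (32.10)²) = 2254.406 m.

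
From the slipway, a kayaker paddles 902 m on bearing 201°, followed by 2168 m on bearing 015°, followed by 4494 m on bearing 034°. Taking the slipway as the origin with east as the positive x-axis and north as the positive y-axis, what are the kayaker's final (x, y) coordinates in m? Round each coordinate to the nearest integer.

Leg 1 (201°, 902 m): east 902 sin 201° = -323.25, north 902 cos 201° = -842.09
Leg 2 (015°, 2168 m): east 2168 sin 15° = 561.12, north 2168 cos 15° = 2094.13
Leg 3 (034°, 4494 m): east 4494 sin 34° = 2513.01, north 4494 cos 34° = 3725.69
Summing: 2750.88 m east, 4977.73 m north → (2751, 4978).

(2751, 4978)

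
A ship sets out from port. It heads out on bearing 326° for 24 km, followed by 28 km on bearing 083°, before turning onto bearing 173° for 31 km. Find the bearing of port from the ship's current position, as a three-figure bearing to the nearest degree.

292°

Leg 1 (326°, 24 km): east 24 sin 326° = -13.42, north 24 cos 326° = 19.90
Leg 2 (083°, 28 km): east 28 sin 83° = 27.79, north 28 cos 83° = 3.41
Leg 3 (173°, 31 km): east 31 sin 173° = 3.78, north 31 cos 173° = -30.77
Net displacement: 18.15 east, -7.46 north. Direction back to start is (-18.15, 7.46): bearing = atan2(-18.15, 7.46) mod 360° = 292.34° ≈ 292°.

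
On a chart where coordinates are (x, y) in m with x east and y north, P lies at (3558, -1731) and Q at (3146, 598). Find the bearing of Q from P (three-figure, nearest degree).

350°

Δeast = 3146 − 3558 = -412.00; Δnorth = 598 − -1731 = 2329.00.
Bearing = atan2(Δeast, Δnorth) mod 360° = 349.97° ≈ 350°.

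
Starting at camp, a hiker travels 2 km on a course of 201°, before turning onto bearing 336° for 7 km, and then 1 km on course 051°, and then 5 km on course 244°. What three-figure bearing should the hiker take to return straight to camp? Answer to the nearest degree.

Leg 1 (201°, 2 km): east 2 sin 201° = -0.72, north 2 cos 201° = -1.87
Leg 2 (336°, 7 km): east 7 sin 336° = -2.85, north 7 cos 336° = 6.39
Leg 3 (051°, 1 km): east 1 sin 51° = 0.78, north 1 cos 51° = 0.63
Leg 4 (244°, 5 km): east 5 sin 244° = -4.49, north 5 cos 244° = -2.19
Net displacement: -7.28 east, 2.97 north. Direction back to start is (7.28, -2.97): bearing = atan2(7.28, -2.97) mod 360° = 112.16° ≈ 112°.

112°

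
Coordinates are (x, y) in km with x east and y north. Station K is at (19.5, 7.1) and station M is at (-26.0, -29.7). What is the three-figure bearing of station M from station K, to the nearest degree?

Δeast = -26.0 − 19.5 = -45.50; Δnorth = -29.7 − 7.1 = -36.80.
Bearing = atan2(Δeast, Δnorth) mod 360° = 231.03° ≈ 231°.

231°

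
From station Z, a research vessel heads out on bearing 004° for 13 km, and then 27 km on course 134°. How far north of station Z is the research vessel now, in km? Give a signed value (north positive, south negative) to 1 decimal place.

-5.8 km

Leg 1 (004°, 13 km): east 13 sin 4° = 0.91, north 13 cos 4° = 12.97
Leg 2 (134°, 27 km): east 27 sin 134° = 19.42, north 27 cos 134° = -18.76
Net north component: -5.79 km.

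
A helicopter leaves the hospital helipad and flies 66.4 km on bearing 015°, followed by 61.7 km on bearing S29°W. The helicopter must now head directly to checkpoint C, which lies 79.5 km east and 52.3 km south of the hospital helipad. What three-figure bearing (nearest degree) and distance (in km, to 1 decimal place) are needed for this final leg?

Leg 1 (015°, 66.4 km): east 66.4 sin 15° = 17.19, north 66.4 cos 15° = 64.14
Leg 2 (S29°W, 61.7 km): east 61.7 sin 209° = -29.91, north 61.7 cos 209° = -53.96
Current position: (-12.73, 10.17). Target: (79.5, -52.3). Remaining: Δeast = 92.23, Δnorth = -62.47.
Bearing = atan2(92.23, -62.47) mod 360° = 124.11°; distance = √((92.23)² + (-62.47)²) = 111.395 km.

124°, 111.4 km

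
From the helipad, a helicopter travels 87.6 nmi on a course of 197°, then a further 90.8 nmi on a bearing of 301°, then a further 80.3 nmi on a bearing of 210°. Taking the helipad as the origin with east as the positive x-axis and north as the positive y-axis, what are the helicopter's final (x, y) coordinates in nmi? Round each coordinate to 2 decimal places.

(-143.59, -106.55)

Leg 1 (197°, 87.6 nmi): east 87.6 sin 197° = -25.61, north 87.6 cos 197° = -83.77
Leg 2 (301°, 90.8 nmi): east 90.8 sin 301° = -77.83, north 90.8 cos 301° = 46.77
Leg 3 (210°, 80.3 nmi): east 80.3 sin 210° = -40.15, north 80.3 cos 210° = -69.54
Summing: -143.59 nmi east, -106.55 nmi north → (-143.59, -106.55).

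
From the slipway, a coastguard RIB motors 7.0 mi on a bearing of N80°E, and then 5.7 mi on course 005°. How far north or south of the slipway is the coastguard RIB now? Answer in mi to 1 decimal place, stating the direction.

6.9 mi north

Leg 1 (N80°E, 7.0 mi): east 7.0 sin 80° = 6.89, north 7.0 cos 80° = 1.22
Leg 2 (005°, 5.7 mi): east 5.7 sin 5° = 0.50, north 5.7 cos 5° = 5.68
Net north component: 6.89 mi.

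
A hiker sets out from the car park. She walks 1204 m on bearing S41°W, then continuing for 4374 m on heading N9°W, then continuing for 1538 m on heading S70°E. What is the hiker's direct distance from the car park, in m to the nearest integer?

Leg 1 (S41°W, 1204 m): east 1204 sin 221° = -789.90, north 1204 cos 221° = -908.67
Leg 2 (N9°W, 4374 m): east 4374 sin 351° = -684.24, north 4374 cos 351° = 4320.15
Leg 3 (S70°E, 1538 m): east 1538 sin 110° = 1445.25, north 1538 cos 110° = -526.03
Net: -28.89 east, 2885.45 north. Distance = √((-28.89)² + (2885.45)²) = 2885.596 m.

2886 m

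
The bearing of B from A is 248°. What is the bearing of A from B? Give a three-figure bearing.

068°

Back-bearing = 248° − 180° = 068°.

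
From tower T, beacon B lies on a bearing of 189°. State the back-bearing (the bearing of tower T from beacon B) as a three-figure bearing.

Back-bearing = 189° − 180° = 009°.

009°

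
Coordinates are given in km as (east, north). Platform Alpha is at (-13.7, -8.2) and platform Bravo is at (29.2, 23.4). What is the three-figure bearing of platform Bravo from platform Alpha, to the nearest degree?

Δeast = 29.2 − -13.7 = 42.90; Δnorth = 23.4 − -8.2 = 31.60.
Bearing = atan2(Δeast, Δnorth) mod 360° = 53.62° ≈ 054°.

054°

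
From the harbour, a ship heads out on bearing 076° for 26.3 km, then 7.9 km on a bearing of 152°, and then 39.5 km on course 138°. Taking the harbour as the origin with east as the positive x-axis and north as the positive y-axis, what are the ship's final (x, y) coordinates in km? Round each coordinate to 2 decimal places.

(55.66, -29.97)

Leg 1 (076°, 26.3 km): east 26.3 sin 76° = 25.52, north 26.3 cos 76° = 6.36
Leg 2 (152°, 7.9 km): east 7.9 sin 152° = 3.71, north 7.9 cos 152° = -6.98
Leg 3 (138°, 39.5 km): east 39.5 sin 138° = 26.43, north 39.5 cos 138° = -29.35
Summing: 55.66 km east, -29.97 km north → (55.66, -29.97).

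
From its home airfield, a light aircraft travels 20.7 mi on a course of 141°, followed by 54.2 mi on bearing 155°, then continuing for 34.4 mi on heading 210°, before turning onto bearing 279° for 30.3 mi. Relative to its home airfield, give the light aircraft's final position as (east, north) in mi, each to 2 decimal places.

Leg 1 (141°, 20.7 mi): east 20.7 sin 141° = 13.03, north 20.7 cos 141° = -16.09
Leg 2 (155°, 54.2 mi): east 54.2 sin 155° = 22.91, north 54.2 cos 155° = -49.12
Leg 3 (210°, 34.4 mi): east 34.4 sin 210° = -17.20, north 34.4 cos 210° = -29.79
Leg 4 (279°, 30.3 mi): east 30.3 sin 279° = -29.93, north 30.3 cos 279° = 4.74
Summing: -11.19 mi east, -90.26 mi north → (-11.19, -90.26).

(-11.19, -90.26)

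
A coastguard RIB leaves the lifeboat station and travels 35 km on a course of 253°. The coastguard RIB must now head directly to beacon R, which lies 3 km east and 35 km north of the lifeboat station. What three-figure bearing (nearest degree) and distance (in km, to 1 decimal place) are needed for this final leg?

Leg 1 (253°, 35 km): east 35 sin 253° = -33.47, north 35 cos 253° = -10.23
Current position: (-33.47, -10.23). Target: (3, 35). Remaining: Δeast = 36.47, Δnorth = 45.23.
Bearing = atan2(36.47, 45.23) mod 360° = 38.88°; distance = √((36.47)² + (45.23)²) = 58.105 km.

039°, 58.1 km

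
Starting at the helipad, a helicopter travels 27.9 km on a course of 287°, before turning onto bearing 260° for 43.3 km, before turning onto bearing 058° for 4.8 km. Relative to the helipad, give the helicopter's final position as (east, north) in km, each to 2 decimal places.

Leg 1 (287°, 27.9 km): east 27.9 sin 287° = -26.68, north 27.9 cos 287° = 8.16
Leg 2 (260°, 43.3 km): east 43.3 sin 260° = -42.64, north 43.3 cos 260° = -7.52
Leg 3 (058°, 4.8 km): east 4.8 sin 58° = 4.07, north 4.8 cos 58° = 2.54
Summing: -65.25 km east, 3.18 km north → (-65.25, 3.18).

(-65.25, 3.18)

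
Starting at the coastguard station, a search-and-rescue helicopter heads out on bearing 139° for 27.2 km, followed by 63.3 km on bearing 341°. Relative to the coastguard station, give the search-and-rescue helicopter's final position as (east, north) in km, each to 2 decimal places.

(-2.76, 39.32)

Leg 1 (139°, 27.2 km): east 27.2 sin 139° = 17.84, north 27.2 cos 139° = -20.53
Leg 2 (341°, 63.3 km): east 63.3 sin 341° = -20.61, north 63.3 cos 341° = 59.85
Summing: -2.76 km east, 39.32 km north → (-2.76, 39.32).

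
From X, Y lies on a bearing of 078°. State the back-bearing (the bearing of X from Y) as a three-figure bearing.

Back-bearing = 078° + 180° = 258°.

258°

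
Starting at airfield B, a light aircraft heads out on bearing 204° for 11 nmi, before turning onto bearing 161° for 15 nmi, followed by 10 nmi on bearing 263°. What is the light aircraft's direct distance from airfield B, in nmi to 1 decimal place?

27.2 nmi

Leg 1 (204°, 11 nmi): east 11 sin 204° = -4.47, north 11 cos 204° = -10.05
Leg 2 (161°, 15 nmi): east 15 sin 161° = 4.88, north 15 cos 161° = -14.18
Leg 3 (263°, 10 nmi): east 10 sin 263° = -9.93, north 10 cos 263° = -1.22
Net: -9.52 east, -25.45 north. Distance = √((-9.52)² + (-25.45)²) = 27.171 nmi.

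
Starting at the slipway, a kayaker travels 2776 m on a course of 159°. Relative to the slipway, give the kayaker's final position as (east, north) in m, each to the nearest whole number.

Leg 1 (159°, 2776 m): east 2776 sin 159° = 994.83, north 2776 cos 159° = -2591.62
Summing: 994.83 m east, -2591.62 m north → (995, -2592).

(995, -2592)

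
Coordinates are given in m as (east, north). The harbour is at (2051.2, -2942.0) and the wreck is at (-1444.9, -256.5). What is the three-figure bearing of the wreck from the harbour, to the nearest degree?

Δeast = -1444.9 − 2051.2 = -3496.10; Δnorth = -256.5 − -2942.0 = 2685.50.
Bearing = atan2(Δeast, Δnorth) mod 360° = 307.53° ≈ 308°.

308°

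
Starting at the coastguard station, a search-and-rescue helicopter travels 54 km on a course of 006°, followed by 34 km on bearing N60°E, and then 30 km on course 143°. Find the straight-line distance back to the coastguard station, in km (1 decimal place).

70.8 km

Leg 1 (006°, 54 km): east 54 sin 6° = 5.64, north 54 cos 6° = 53.70
Leg 2 (N60°E, 34 km): east 34 sin 60° = 29.44, north 34 cos 60° = 17.00
Leg 3 (143°, 30 km): east 30 sin 143° = 18.05, north 30 cos 143° = -23.96
Net: 53.14 east, 46.75 north. Distance = √((53.14)² + (46.75)²) = 70.777 km.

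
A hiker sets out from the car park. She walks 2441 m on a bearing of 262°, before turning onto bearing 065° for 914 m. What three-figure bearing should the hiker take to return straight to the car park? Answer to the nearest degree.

092°

Leg 1 (262°, 2441 m): east 2441 sin 262° = -2417.24, north 2441 cos 262° = -339.72
Leg 2 (065°, 914 m): east 914 sin 65° = 828.37, north 914 cos 65° = 386.27
Net displacement: -1588.88 east, 46.55 north. Direction back to start is (1588.88, -46.55): bearing = atan2(1588.88, -46.55) mod 360° = 91.68° ≈ 092°.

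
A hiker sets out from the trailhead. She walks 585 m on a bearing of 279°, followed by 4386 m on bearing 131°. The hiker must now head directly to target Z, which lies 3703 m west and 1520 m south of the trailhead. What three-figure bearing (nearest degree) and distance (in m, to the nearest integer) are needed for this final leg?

281°, 6559 m

Leg 1 (279°, 585 m): east 585 sin 279° = -577.80, north 585 cos 279° = 91.51
Leg 2 (131°, 4386 m): east 4386 sin 131° = 3310.16, north 4386 cos 131° = -2877.47
Current position: (2732.36, -2785.96). Target: (-3703, -1520). Remaining: Δeast = -6435.36, Δnorth = 1265.96.
Bearing = atan2(-6435.36, 1265.96) mod 360° = 281.13°; distance = √((-6435.36)² + (1265.96)²) = 6558.696 m.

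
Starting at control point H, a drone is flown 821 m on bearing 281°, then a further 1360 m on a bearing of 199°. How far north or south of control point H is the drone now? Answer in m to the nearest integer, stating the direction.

1129 m south

Leg 1 (281°, 821 m): east 821 sin 281° = -805.92, north 821 cos 281° = 156.65
Leg 2 (199°, 1360 m): east 1360 sin 199° = -442.77, north 1360 cos 199° = -1285.91
Net north component: -1129.25 m.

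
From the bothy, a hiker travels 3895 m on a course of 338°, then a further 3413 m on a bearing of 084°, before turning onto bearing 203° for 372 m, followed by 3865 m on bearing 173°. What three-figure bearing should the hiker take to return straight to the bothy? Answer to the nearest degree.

275°

Leg 1 (338°, 3895 m): east 3895 sin 338° = -1459.09, north 3895 cos 338° = 3611.38
Leg 2 (084°, 3413 m): east 3413 sin 84° = 3394.30, north 3413 cos 84° = 356.76
Leg 3 (203°, 372 m): east 372 sin 203° = -145.35, north 372 cos 203° = -342.43
Leg 4 (173°, 3865 m): east 3865 sin 173° = 471.03, north 3865 cos 173° = -3836.19
Net displacement: 2260.88 east, -210.48 north. Direction back to start is (-2260.88, 210.48): bearing = atan2(-2260.88, 210.48) mod 360° = 275.32° ≈ 275°.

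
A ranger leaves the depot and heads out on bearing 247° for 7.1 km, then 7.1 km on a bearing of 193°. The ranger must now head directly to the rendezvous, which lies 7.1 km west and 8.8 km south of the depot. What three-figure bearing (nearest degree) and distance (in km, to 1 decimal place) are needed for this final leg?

Leg 1 (247°, 7.1 km): east 7.1 sin 247° = -6.54, north 7.1 cos 247° = -2.77
Leg 2 (193°, 7.1 km): east 7.1 sin 193° = -1.60, north 7.1 cos 193° = -6.92
Current position: (-8.13, -9.69). Target: (-7.1, -8.8). Remaining: Δeast = 1.03, Δnorth = 0.89.
Bearing = atan2(1.03, 0.89) mod 360° = 49.18°; distance = √((1.03)² + (0.89)²) = 1.365 km.

049°, 1.4 km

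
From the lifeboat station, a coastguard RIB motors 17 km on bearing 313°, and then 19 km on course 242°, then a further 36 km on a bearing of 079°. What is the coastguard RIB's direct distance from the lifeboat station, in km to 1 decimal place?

Leg 1 (313°, 17 km): east 17 sin 313° = -12.43, north 17 cos 313° = 11.59
Leg 2 (242°, 19 km): east 19 sin 242° = -16.78, north 19 cos 242° = -8.92
Leg 3 (079°, 36 km): east 36 sin 79° = 35.34, north 36 cos 79° = 6.87
Net: 6.13 east, 9.54 north. Distance = √((6.13)² + (9.54)²) = 11.342 km.

11.3 km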